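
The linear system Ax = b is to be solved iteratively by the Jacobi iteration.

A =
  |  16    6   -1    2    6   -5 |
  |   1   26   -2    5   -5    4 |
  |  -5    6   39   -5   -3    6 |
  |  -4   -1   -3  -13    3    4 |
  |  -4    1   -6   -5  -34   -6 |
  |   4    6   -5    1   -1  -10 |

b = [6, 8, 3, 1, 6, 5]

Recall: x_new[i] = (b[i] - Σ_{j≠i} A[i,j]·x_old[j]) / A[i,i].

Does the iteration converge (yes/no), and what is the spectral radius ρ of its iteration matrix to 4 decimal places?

Split A = D + L + U, D = diag(16, 26, 39, -13, -34, -10).
Jacobi T = -D⁻¹(L+U): T[5,4] = -(-1)/(-10) = -0.1000; T[5,5] = 0.
  T[0,:] = [+0.0000 -0.3750 +0.0625 -0.1250 -0.3750 +0.3125]
  T[1,:] = [-0.0385 +0.0000 +0.0769 -0.1923 +0.1923 -0.1538]
  T[2,:] = [+0.1282 -0.1538 +0.0000 +0.1282 +0.0769 -0.1538]
  T[3,:] = [-0.3077 -0.0769 -0.2308 +0.0000 +0.2308 +0.3077]
  T[4,:] = [-0.1176 +0.0294 -0.1765 -0.1471 +0.0000 -0.1765]
  T[5,:] = [+0.4000 +0.6000 -0.5000 +0.1000 -0.1000 +0.0000]
|roots of det(T-λI)|: 0.6383, 0.4639, 0.4639, 0.4499, 0.2490, 0.2490.
ρ = 0.6383; 0.6383 < 1, so it converges for any x₀.

yes, ρ = 0.6383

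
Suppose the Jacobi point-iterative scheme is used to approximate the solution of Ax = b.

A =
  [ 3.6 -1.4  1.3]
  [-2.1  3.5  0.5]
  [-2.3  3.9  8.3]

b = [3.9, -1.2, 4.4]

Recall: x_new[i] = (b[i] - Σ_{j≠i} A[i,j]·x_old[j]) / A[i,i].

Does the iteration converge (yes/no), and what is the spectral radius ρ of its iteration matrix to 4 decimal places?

Write A = D+L+U with D = diag(3.6, 3.5, 8.3).
Jacobi: T = -D⁻¹(L+U), T[1,2] = -(0.5)/(3.5) = -0.1429; T[1,1] = 0.
  T[0,:] = [+0.0000  +0.3889  -0.3611]
  T[1,:] = [+0.6000  +0.0000  -0.1429]
  T[2,:] = [+0.2771  -0.4699  +0.0000]
moduli |λ_i(T)| = 0.5891, 0.3830, 0.3830.
spectral radius ρ = 0.5891; 0.5891 < 1 ⇒ converges.

yes, ρ = 0.5891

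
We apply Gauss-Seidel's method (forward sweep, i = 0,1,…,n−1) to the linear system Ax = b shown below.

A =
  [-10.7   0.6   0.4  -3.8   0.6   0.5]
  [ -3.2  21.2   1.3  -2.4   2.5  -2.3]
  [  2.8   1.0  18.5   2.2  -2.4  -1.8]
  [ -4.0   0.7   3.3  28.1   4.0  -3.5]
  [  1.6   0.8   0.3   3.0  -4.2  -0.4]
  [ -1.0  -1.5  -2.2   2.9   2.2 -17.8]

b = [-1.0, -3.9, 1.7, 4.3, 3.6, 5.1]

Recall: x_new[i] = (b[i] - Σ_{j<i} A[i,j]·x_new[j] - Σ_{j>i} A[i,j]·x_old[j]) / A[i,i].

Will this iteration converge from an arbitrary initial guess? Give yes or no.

yes

Write A = D+L+U with D = diag(-10.7, 21.2, 18.5, 28.1, -4.2, -17.8).
T_GS = -(D+L)⁻¹U: row 0 first, T[0,4] = -(0.6)/(-10.7) = +0.0561; later rows by forward substitution.
  T[0,:] = [+0.0000 +0.0561 +0.0374 -0.3551 +0.0561 +0.0467]
  T[1,:] = [+0.0000 +0.0085 -0.0557 +0.0596 -0.1095 +0.1155]
  T[2,:] = [+0.0000 -0.0089 -0.0026 -0.0684 +0.1272 +0.0840]
  T[3,:] = [+0.0000 +0.0088 +0.0070 -0.0440 -0.1466 +0.1185]
  T[4,:] = [+0.0000 +0.0286 +0.0085 -0.1603 -0.0951 +0.0352]
  T[5,:] = [+0.0000 +0.0022 +0.0051 -0.0036 -0.0453 +0.0009]
eigenvalue magnitudes: 0.2075, 0.0671, 0.0671, 0.0447, 0.0075, 0.0000.
spectral radius ρ = 0.2075; 0.2075 < 1 ⇒ converges.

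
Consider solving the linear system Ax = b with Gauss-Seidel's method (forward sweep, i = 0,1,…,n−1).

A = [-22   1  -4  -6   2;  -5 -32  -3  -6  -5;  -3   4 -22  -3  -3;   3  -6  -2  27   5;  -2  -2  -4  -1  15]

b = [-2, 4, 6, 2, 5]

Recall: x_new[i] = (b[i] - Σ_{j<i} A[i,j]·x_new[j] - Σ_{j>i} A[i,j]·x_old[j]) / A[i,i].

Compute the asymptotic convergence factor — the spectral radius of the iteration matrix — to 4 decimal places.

0.2206

Split A = D + L + U, D = diag(-22, -32, -22, 27, 15).
Gauss-Seidel: T = -(D+L)⁻¹U, row 0 first, T[0,1] = -(1)/(-22) = +0.0455; later rows by forward substitution.
  T[0,:] = [+0.0000 +0.0455 -0.1818 -0.2727 +0.0909]
  T[1,:] = [+0.0000 -0.0071 -0.0653 -0.1449 -0.1705]
  T[2,:] = [+0.0000 -0.0075 +0.0129 -0.1255 -0.1798]
  T[3,:] = [+0.0000 -0.0072 +0.0066 -0.0112 -0.2465]
  T[4,:] = [+0.0000 +0.0026 -0.0291 -0.0899 -0.0750]
moduli |λ_i(T)| = 0.2206, 0.0965, 0.0558, 0.0121, 0.0000.
ρ(T) = max|λ| = 0.2206; 0.2206 < 1, so it converges for any x₀.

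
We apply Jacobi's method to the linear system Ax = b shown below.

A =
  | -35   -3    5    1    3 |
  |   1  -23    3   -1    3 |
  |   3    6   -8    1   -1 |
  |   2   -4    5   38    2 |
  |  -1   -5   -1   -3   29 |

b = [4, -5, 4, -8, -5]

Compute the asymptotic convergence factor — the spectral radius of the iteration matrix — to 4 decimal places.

0.3971

A = D + L + U where D = diag(-35, -23, -8, 38, 29).
T_J = -D⁻¹(L+U): T[0,3] = -(1)/(-35) = +0.0286; T[0,0] = 0.
  T[0,:] = [+0.0000, -0.0857, +0.1429, +0.0286, +0.0857]
  T[1,:] = [+0.0435, +0.0000, +0.1304, -0.0435, +0.1304]
  T[2,:] = [+0.3750, +0.7500, +0.0000, +0.1250, -0.1250]
  T[3,:] = [-0.0526, +0.1053, -0.1316, +0.0000, -0.0526]
  T[4,:] = [+0.0345, +0.1724, +0.0345, +0.1034, +0.0000]
|λ(T)| sorted: 0.3971, 0.3345, 0.0965, 0.0504, 0.0166.
ρ = 0.3971; 0.3971 < 1 ⇒ converges.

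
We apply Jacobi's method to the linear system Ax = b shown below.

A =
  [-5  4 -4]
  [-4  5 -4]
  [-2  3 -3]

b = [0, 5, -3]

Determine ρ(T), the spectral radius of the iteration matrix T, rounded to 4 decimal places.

1.6220

Split A = D + L + U, D = diag(-5, 5, -3).
Jacobi T = -D⁻¹(L+U): T[1,0] = -(-4)/(5) = +0.8000; T[1,1] = 0.
  T[0,:] = [+0.0000 +0.8000 -0.8000]
  T[1,:] = [+0.8000 +0.0000 +0.8000]
  T[2,:] = [-0.6667 +1.0000 +0.0000]
|eigenvalues of T|: 1.6220, 0.8220, 0.8000.
spectral radius ρ = 1.6220; 1.6220 > 1 ⇒ diverges.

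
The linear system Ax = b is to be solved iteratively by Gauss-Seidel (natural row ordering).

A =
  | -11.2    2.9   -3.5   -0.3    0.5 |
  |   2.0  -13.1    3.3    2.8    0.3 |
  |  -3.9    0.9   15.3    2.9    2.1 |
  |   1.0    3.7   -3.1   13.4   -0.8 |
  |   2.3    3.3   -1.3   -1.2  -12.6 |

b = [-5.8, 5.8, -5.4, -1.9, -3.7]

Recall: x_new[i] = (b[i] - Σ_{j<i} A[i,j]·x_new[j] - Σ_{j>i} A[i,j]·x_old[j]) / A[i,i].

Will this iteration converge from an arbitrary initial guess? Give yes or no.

Let D = diag(-11.2, -13.1, 15.3, 13.4, -12.6); L, U the strict triangles.
Gauss-Seidel: T = -(D+L)⁻¹U, row 0 first, T[0,4] = -(0.5)/(-11.2) = +0.0446; later rows by forward substitution.
  T[0,:] = [+0.0000, +0.2589, -0.3125, -0.0268, +0.0446]
  T[1,:] = [+0.0000, +0.0395, +0.2042, +0.2097, +0.0297]
  T[2,:] = [+0.0000, +0.0637, -0.0917, -0.2087, -0.1276]
  T[3,:] = [+0.0000, -0.0155, -0.0543, -0.1042, +0.0186]
  T[4,:] = [+0.0000, +0.0525, +0.0111, +0.0815, +0.0273]
eigenvalue magnitudes: 0.2277, 0.0931, 0.0931, 0.0683, 0.0000.
ρ = 0.2277; 0.2277 < 1 ⇒ converges.

yes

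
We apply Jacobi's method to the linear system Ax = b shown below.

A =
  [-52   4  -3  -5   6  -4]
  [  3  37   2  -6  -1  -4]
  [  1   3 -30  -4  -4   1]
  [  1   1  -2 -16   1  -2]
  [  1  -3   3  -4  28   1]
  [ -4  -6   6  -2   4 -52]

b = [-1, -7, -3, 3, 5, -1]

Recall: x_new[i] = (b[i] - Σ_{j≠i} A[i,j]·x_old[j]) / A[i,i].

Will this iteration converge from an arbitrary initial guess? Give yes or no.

Write A = D+L+U with D = diag(-52, 37, -30, -16, 28, -52).
Jacobi: T = -D⁻¹(L+U), T[0,4] = -(6)/(-52) = +0.1154; T[0,0] = 0.
  T[0,:] = [+0.0000  +0.0769  -0.0577  -0.0962  +0.1154  -0.0769]
  T[1,:] = [-0.0811  +0.0000  -0.0541  +0.1622  +0.0270  +0.1081]
  T[2,:] = [+0.0333  +0.1000  +0.0000  -0.1333  -0.1333  +0.0333]
  T[3,:] = [+0.0625  +0.0625  -0.1250  +0.0000  +0.0625  -0.1250]
  T[4,:] = [-0.0357  +0.1071  -0.1071  +0.1429  +0.0000  -0.0357]
  T[5,:] = [-0.0769  -0.1154  +0.1154  -0.0385  +0.0769  +0.0000]
eigenvalue magnitudes: 0.2822, 0.1360, 0.1360, 0.1111, 0.1111, 0.0452.
ρ(T) = max|λ| = 0.2822; 0.2822 < 1, so it converges for any x₀.

yes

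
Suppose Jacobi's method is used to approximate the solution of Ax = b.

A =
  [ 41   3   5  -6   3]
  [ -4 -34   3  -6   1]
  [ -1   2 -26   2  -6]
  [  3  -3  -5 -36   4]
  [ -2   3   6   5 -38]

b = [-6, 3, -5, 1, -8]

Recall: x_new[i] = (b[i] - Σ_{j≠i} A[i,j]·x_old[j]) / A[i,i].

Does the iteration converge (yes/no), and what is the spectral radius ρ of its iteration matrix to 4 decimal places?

yes, ρ = 0.2190

Diagonal D = diag(41, -34, -26, -36, -38); L, U strict lower/upper.
Jacobi T = -D⁻¹(L+U): T[3,0] = -(3)/(-36) = +0.0833; T[3,3] = 0.
  T[0,:] = [+0.0000 -0.0732 -0.1220 +0.1463 -0.0732]
  T[1,:] = [-0.1176 +0.0000 +0.0882 -0.1765 +0.0294]
  T[2,:] = [-0.0385 +0.0769 +0.0000 +0.0769 -0.2308]
  T[3,:] = [+0.0833 -0.0833 -0.1389 +0.0000 +0.1111]
  T[4,:] = [-0.0526 +0.0789 +0.1579 +0.1316 +0.0000]
|λ(T)| sorted: 0.2190, 0.1559, 0.1559, 0.0957, 0.0505.
ρ = 0.2190; 0.2190 < 1: convergent.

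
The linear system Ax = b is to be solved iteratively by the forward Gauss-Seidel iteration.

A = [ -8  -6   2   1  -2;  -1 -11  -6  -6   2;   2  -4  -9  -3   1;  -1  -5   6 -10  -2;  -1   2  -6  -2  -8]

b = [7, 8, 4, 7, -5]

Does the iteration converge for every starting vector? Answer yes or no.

yes

Write A = D+L+U with D = diag(-8, -11, -9, -10, -8).
T_GS = -(D+L)⁻¹U: row 0 first, T[0,1] = -(-6)/(-8) = -0.7500; later rows by forward substitution.
  T[0,:] = [+0.0000  -0.7500  +0.2500  +0.1250  -0.2500]
  T[1,:] = [+0.0000  +0.0682  -0.5682  -0.5568  +0.2045]
  T[2,:] = [+0.0000  -0.1970  +0.3081  -0.0581  -0.0354]
  T[3,:] = [+0.0000  -0.0773  +0.4439  +0.2311  -0.2985]
  T[4,:] = [+0.0000  +0.2778  -0.5153  -0.1690  +0.1835]
|roots of det(T-λI)|: 0.8585, 0.1991, 0.1991, 0.1002, 0.0000.
ρ = 0.8585; 0.8585 < 1: convergent.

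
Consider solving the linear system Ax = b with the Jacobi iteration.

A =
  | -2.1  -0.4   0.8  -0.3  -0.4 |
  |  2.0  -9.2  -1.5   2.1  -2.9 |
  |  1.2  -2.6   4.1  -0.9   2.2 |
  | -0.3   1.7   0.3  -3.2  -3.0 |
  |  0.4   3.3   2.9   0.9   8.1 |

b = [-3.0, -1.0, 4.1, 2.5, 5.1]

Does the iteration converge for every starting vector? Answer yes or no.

yes

Write A = D+L+U with D = diag(-2.1, -9.2, 4.1, -3.2, 8.1).
T_J = -D⁻¹(L+U): T[1,2] = -(-1.5)/(-9.2) = -0.1630; T[1,1] = 0.
  T[0,:] = [+0.0000 -0.1905 +0.3810 -0.1429 -0.1905]
  T[1,:] = [+0.2174 +0.0000 -0.1630 +0.2283 -0.3152]
  T[2,:] = [-0.2927 +0.6341 +0.0000 +0.2195 -0.5366]
  T[3,:] = [-0.0938 +0.5312 +0.0938 +0.0000 -0.9375]
  T[4,:] = [-0.0494 -0.4074 -0.3580 -0.1111 +0.0000]
|eigenvalues of T|: 0.8894, 0.4560, 0.4560, 0.4157, 0.2919.
ρ(T) = max|λ| = 0.8894; 0.8894 < 1 ⇒ converges.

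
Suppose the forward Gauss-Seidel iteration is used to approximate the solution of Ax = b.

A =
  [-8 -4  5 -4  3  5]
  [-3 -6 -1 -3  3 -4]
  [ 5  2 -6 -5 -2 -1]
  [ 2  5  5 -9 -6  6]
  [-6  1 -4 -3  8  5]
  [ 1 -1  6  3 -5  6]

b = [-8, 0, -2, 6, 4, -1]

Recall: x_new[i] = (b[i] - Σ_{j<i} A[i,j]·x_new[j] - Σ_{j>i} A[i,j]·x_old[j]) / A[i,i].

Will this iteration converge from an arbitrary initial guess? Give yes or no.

no

Diagonal D = diag(-8, -6, -6, -9, 8, 6); L, U strict lower/upper.
T_GS = -(D+L)⁻¹U: row 0 first, T[0,2] = -(5)/(-8) = +0.6250; later rows by forward substitution.
  T[0,:] = [+0.0000, -0.5000, +0.6250, -0.5000, +0.3750, +0.6250]
  T[1,:] = [+0.0000, +0.2500, -0.4792, -0.2500, +0.3125, -0.9792]
  T[2,:] = [+0.0000, -0.3333, +0.3611, -1.3333, +0.0833, +0.0278]
  T[3,:] = [+0.0000, -0.1574, +0.0733, -0.9907, -0.3634, +0.2770]
  T[4,:] = [+0.0000, -0.6319, +0.7367, -1.3819, +0.1476, +0.0839]
  T[5,:] = [+0.0000, +0.0104, +0.0321, +0.7188, +0.2109, -0.3637]
eigenvalue magnitudes: 1.3244, 0.8636, 0.3772, 0.1801, 0.0621, 0.0000.
spectral radius ρ = 1.3244; 1.3244 > 1: divergent.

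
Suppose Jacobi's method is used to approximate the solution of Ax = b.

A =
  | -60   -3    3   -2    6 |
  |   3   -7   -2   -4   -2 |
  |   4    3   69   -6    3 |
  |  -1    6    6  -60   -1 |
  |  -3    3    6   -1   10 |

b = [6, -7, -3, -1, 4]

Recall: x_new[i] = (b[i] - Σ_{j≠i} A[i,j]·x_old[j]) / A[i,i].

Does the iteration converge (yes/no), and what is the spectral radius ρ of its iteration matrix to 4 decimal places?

yes, ρ = 0.4177

Diagonal D = diag(-60, -7, 69, -60, 10); L, U strict lower/upper.
Jacobi: T = -D⁻¹(L+U), T[0,1] = -(-3)/(-60) = -0.0500; T[0,0] = 0.
  T[0,:] = [+0.0000  -0.0500  +0.0500  -0.0333  +0.1000]
  T[1,:] = [+0.4286  +0.0000  -0.2857  -0.5714  -0.2857]
  T[2,:] = [-0.0580  -0.0435  +0.0000  +0.0870  -0.0435]
  T[3,:] = [-0.0167  +0.1000  +0.1000  +0.0000  -0.0167]
  T[4,:] = [+0.3000  -0.3000  -0.6000  +0.1000  +0.0000]
moduli |λ_i(T)| = 0.4177, 0.2367, 0.2161, 0.2161, 0.0306.
spectral radius ρ = 0.4177; 0.4177 < 1 ⇒ converges.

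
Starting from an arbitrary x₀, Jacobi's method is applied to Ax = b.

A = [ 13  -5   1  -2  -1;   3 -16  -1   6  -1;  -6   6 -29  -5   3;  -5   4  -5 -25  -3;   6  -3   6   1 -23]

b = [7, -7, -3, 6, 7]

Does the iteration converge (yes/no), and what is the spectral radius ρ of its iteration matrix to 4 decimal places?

yes, ρ = 0.5089

Split A = D + L + U, D = diag(13, -16, -29, -25, -23).
Jacobi: T = -D⁻¹(L+U), T[2,3] = -(-5)/(-29) = -0.1724; T[2,2] = 0.
  T[0,:] = [+0.0000, +0.3846, -0.0769, +0.1538, +0.0769]
  T[1,:] = [+0.1875, +0.0000, -0.0625, +0.3750, -0.0625]
  T[2,:] = [-0.2069, +0.2069, +0.0000, -0.1724, +0.1034]
  T[3,:] = [-0.2000, +0.1600, -0.2000, +0.0000, -0.1200]
  T[4,:] = [+0.2609, -0.1304, +0.2609, +0.0435, +0.0000]
eigenvalue magnitudes: 0.5089, 0.3228, 0.3228, 0.1128, 0.0648.
ρ = 0.5089; 0.5089 < 1, so it converges for any x₀.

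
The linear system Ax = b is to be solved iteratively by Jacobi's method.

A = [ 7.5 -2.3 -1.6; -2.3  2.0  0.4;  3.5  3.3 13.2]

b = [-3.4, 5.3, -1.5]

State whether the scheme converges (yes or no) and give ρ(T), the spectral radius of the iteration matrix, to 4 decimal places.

yes, ρ = 0.6450

Let D = diag(7.5, 2, 13.2); L, U the strict triangles.
Jacobi: T = -D⁻¹(L+U), T[0,1] = -(-2.3)/(7.5) = +0.3067; T[0,0] = 0.
  T[0,:] = [+0.0000  +0.3067  +0.2133]
  T[1,:] = [+1.1500  +0.0000  -0.2000]
  T[2,:] = [-0.2652  -0.2500  +0.0000]
|eigenvalues of T|: 0.6450, 0.5072, 0.1378.
ρ(T) = max|λ| = 0.6450; 0.6450 < 1, so it converges for any x₀.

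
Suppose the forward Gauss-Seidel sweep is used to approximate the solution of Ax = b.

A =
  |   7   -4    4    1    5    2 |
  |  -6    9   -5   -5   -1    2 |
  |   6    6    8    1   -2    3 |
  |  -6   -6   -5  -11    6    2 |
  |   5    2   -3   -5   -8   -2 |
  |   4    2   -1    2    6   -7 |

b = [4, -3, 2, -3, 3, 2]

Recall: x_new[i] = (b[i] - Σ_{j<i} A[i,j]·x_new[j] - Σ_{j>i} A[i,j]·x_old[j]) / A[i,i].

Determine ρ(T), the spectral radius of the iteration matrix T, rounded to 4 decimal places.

Let D = diag(7, 9, 8, -11, -8, -7); L, U the strict triangles.
Gauss-Seidel: T = -(D+L)⁻¹U, row 0 first, T[0,4] = -(5)/(7) = -0.7143; later rows by forward substitution.
  T[0,:] = [+0.0000 +0.5714 -0.5714 -0.1429 -0.7143 -0.2857]
  T[1,:] = [+0.0000 +0.3810 +0.1746 +0.4603 -0.3651 -0.4127]
  T[2,:] = [+0.0000 -0.7143 +0.2976 -0.3631 +1.0595 +0.1488]
  T[3,:] = [+0.0000 -0.1948 +0.0812 -0.0081 +0.6526 +0.4951]
  T[4,:] = [+0.0000 +0.8420 -0.4758 +0.1670 -1.3429 -0.8970]
  T[5,:] = [+0.0000 +1.2035 -0.7038 +0.2426 -1.6284 -0.9298]
|roots of det(T-λI)|: 1.6179, 0.5345, 0.3175, 0.3175, 0.0355, 0.0000.
spectral radius ρ = 1.6179; 1.6179 > 1, so it fails to converge.

1.6179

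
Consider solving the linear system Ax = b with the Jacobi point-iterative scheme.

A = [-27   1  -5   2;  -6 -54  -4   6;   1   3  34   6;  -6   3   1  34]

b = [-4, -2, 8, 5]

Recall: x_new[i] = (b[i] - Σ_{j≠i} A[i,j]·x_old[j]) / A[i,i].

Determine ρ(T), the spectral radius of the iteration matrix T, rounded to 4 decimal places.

0.2250

Write A = D+L+U with D = diag(-27, -54, 34, 34).
Jacobi: T = -D⁻¹(L+U), T[2,3] = -(6)/(34) = -0.1765; T[2,2] = 0.
  T[0,:] = [+0.0000 +0.0370 -0.1852 +0.0741]
  T[1,:] = [-0.1111 +0.0000 -0.0741 +0.1111]
  T[2,:] = [-0.0294 -0.0882 +0.0000 -0.1765]
  T[3,:] = [+0.1765 -0.0882 -0.0294 +0.0000]
|eigenvalues of T|: 0.2250, 0.1491, 0.1491, 0.1366.
spectral radius ρ = 0.2250; 0.2250 < 1: convergent.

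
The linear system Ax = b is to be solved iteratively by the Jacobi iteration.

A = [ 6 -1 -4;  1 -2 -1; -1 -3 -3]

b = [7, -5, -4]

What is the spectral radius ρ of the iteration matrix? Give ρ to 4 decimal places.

0.8491

Split A = D + L + U, D = diag(6, -2, -3).
T_J = -D⁻¹(L+U): T[1,2] = -(-1)/(-2) = -0.5000; T[1,1] = 0.
  T[0,:] = [+0.0000 +0.1667 +0.6667]
  T[1,:] = [+0.5000 +0.0000 -0.5000]
  T[2,:] = [-0.3333 -1.0000 +0.0000]
|λ(T)| sorted: 0.8491, 0.5999, 0.5999.
spectral radius ρ = 0.8491; 0.8491 < 1 ⇒ converges.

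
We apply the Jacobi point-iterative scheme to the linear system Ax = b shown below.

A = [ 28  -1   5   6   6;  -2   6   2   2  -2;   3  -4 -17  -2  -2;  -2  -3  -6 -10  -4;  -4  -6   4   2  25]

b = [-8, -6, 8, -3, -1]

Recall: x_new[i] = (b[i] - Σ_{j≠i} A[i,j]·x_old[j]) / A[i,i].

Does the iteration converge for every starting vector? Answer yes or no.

yes

Let D = diag(28, 6, -17, -10, 25); L, U the strict triangles.
Jacobi: T = -D⁻¹(L+U), T[0,1] = -(-1)/(28) = +0.0357; T[0,0] = 0.
  T[0,:] = [+0.0000, +0.0357, -0.1786, -0.2143, -0.2143]
  T[1,:] = [+0.3333, +0.0000, -0.3333, -0.3333, +0.3333]
  T[2,:] = [+0.1765, -0.2353, +0.0000, -0.1176, -0.1176]
  T[3,:] = [-0.2000, -0.3000, -0.6000, +0.0000, -0.4000]
  T[4,:] = [+0.1600, +0.2400, -0.1600, -0.0800, +0.0000]
|λ(T)| sorted: 0.5929, 0.4961, 0.3346, 0.2812, 0.2812.
ρ(T) = max|λ| = 0.5929; 0.5929 < 1, so it converges for any x₀.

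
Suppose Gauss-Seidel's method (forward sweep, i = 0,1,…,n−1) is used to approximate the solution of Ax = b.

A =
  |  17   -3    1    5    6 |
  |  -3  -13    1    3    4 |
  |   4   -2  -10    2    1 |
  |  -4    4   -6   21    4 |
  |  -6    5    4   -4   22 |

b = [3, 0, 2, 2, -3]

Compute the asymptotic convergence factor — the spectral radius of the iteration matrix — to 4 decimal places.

Let D = diag(17, -13, -10, 21, 22); L, U the strict triangles.
T_GS = -(D+L)⁻¹U: row 0 first, T[0,1] = -(-3)/(17) = +0.1765; later rows by forward substitution.
  T[0,:] = [+0.0000, +0.1765, -0.0588, -0.2941, -0.3529]
  T[1,:] = [+0.0000, -0.0407, +0.0905, +0.2986, +0.3891]
  T[2,:] = [+0.0000, +0.0787, -0.0416, +0.0226, -0.1190]
  T[3,:] = [+0.0000, +0.0639, -0.0403, -0.1064, -0.3658]
  T[4,:] = [+0.0000, +0.0547, -0.0364, -0.1716, -0.2296]
|λ(T)| sorted: 0.5291, 0.0944, 0.0619, 0.0456, 0.0000.
ρ = 0.5291; 0.5291 < 1 ⇒ converges.

0.5291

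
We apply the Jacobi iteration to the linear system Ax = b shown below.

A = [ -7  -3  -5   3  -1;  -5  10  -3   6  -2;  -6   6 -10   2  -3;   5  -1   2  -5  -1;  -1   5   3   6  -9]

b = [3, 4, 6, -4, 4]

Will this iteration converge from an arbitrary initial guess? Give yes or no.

no

Let D = diag(-7, 10, -10, -5, -9); L, U the strict triangles.
Jacobi T = -D⁻¹(L+U): T[3,2] = -(2)/(-5) = +0.4000; T[3,3] = 0.
  T[0,:] = [+0.0000, -0.4286, -0.7143, +0.4286, -0.1429]
  T[1,:] = [+0.5000, +0.0000, +0.3000, -0.6000, +0.2000]
  T[2,:] = [-0.6000, +0.6000, +0.0000, +0.2000, -0.3000]
  T[3,:] = [+1.0000, -0.2000, +0.4000, +0.0000, -0.2000]
  T[4,:] = [-0.1111, +0.5556, +0.3333, +0.6667, +0.0000]
moduli |λ_i(T)| = 1.2771, 0.8937, 0.5809, 0.5809, 0.2404.
spectral radius ρ = 1.2771; 1.2771 > 1 ⇒ diverges.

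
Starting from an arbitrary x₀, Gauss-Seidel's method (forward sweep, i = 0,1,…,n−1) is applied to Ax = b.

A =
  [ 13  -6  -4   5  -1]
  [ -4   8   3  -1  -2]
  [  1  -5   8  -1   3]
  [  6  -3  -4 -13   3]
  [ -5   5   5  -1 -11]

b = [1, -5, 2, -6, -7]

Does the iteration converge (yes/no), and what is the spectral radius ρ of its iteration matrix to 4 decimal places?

yes, ρ = 0.5882

Let D = diag(13, 8, 8, -13, -11); L, U the strict triangles.
Gauss-Seidel: T = -(D+L)⁻¹U, row 0 first, T[0,1] = -(-6)/(13) = +0.4615; later rows by forward substitution.
  T[0,:] = [+0.0000, +0.4615, +0.3077, -0.3846, +0.0769]
  T[1,:] = [+0.0000, +0.2308, -0.2212, -0.0673, +0.2885]
  T[2,:] = [+0.0000, +0.0865, -0.1767, +0.1310, -0.2043]
  T[3,:] = [+0.0000, +0.1331, +0.2474, -0.2023, +0.2626]
  T[4,:] = [+0.0000, -0.0777, -0.3432, +0.2222, -0.0206]
|eigenvalues of T|: 0.5882, 0.2583, 0.2583, 0.0578, 0.0000.
ρ = 0.5882; 0.5882 < 1 ⇒ converges.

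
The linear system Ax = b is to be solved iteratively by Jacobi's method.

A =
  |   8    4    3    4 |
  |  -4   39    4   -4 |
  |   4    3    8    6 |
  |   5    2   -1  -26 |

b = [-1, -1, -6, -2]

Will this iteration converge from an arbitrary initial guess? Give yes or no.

yes

Let D = diag(8, 39, 8, -26); L, U the strict triangles.
Jacobi: T = -D⁻¹(L+U), T[3,0] = -(5)/(-26) = +0.1923; T[3,3] = 0.
  T[0,:] = [+0.0000  -0.5000  -0.3750  -0.5000]
  T[1,:] = [+0.1026  +0.0000  -0.1026  +0.1026]
  T[2,:] = [-0.5000  -0.3750  +0.0000  -0.7500]
  T[3,:] = [+0.1923  +0.0769  -0.0385  +0.0000]
|roots of det(T-λI)|: 0.4082, 0.2909, 0.2909, 0.0696.
spectral radius ρ = 0.4082; 0.4082 < 1: convergent.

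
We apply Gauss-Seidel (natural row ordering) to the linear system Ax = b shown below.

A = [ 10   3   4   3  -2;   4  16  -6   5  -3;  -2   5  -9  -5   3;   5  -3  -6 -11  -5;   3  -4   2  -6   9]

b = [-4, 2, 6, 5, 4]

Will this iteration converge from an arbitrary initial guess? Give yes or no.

yes

Let D = diag(10, 16, -9, -11, 9); L, U the strict triangles.
T_GS = -(D+L)⁻¹U: row 0 first, T[0,1] = -(3)/(10) = -0.3000; later rows by forward substitution.
  T[0,:] = [+0.0000  -0.3000  -0.4000  -0.3000  +0.2000]
  T[1,:] = [+0.0000  +0.0750  +0.4750  -0.2375  +0.1375]
  T[2,:] = [+0.0000  +0.1083  +0.3528  -0.6208  +0.3653]
  T[3,:] = [+0.0000  -0.2159  -0.5038  +0.2670  -0.6004]
  T[4,:] = [+0.0000  -0.0347  -0.0698  +0.3104  -0.4870]
|roots of det(T-λI)|: 0.8726, 0.3704, 0.3704, 0.0791, 0.0000.
spectral radius ρ = 0.8726; 0.8726 < 1: convergent.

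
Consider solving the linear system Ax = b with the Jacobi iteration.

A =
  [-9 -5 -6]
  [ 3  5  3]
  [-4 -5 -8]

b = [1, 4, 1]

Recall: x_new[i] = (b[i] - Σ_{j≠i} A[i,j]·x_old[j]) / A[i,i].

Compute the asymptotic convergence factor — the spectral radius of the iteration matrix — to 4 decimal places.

A = D + L + U where D = diag(-9, 5, -8).
T_J = -D⁻¹(L+U): T[0,1] = -(-5)/(-9) = -0.5556; T[0,0] = 0.
  T[0,:] = [+0.0000 -0.5556 -0.6667]
  T[1,:] = [-0.6000 +0.0000 -0.6000]
  T[2,:] = [-0.5000 -0.6250 +0.0000]
|eigenvalues of T|: 1.1809, 0.5940, 0.5940.
ρ = 1.1809; 1.1809 > 1: divergent.

1.1809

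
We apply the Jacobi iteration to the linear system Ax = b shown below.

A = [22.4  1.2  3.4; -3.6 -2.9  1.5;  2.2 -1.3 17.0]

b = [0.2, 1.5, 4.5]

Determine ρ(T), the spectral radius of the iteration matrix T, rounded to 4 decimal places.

0.4116

Write A = D+L+U with D = diag(22.4, -2.9, 17).
T_J = -D⁻¹(L+U): T[1,2] = -(1.5)/(-2.9) = +0.5172; T[1,1] = 0.
  T[0,:] = [+0.0000  -0.0536  -0.1518]
  T[1,:] = [-1.2414  +0.0000  +0.5172]
  T[2,:] = [-0.1294  +0.0765  +0.0000]
moduli |λ_i(T)| = 0.4116, 0.2091, 0.2091.
ρ(T) = max|λ| = 0.4116; 0.4116 < 1: convergent.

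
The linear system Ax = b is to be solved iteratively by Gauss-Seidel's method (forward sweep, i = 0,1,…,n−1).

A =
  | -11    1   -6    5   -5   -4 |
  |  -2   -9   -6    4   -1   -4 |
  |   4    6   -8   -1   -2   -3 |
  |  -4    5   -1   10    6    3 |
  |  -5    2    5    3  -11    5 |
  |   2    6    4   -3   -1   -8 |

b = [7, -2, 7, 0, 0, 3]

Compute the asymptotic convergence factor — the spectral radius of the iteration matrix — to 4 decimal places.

1.4056

Diagonal D = diag(-11, -9, -8, 10, -11, -8); L, U strict lower/upper.
T_GS = -(D+L)⁻¹U: row 0 first, T[0,4] = -(-5)/(-11) = -0.4545; later rows by forward substitution.
  T[0,:] = [+0.0000 +0.0909 -0.5455 +0.4545 -0.4545 -0.3636]
  T[1,:] = [+0.0000 -0.0202 -0.5455 +0.3434 -0.0101 -0.3636]
  T[2,:] = [+0.0000 +0.0303 -0.6818 +0.3598 -0.4848 -0.8295]
  T[3,:] = [+0.0000 +0.0495 -0.0136 +0.0461 -0.8253 -0.3466]
  T[4,:] = [+0.0000 -0.0177 -0.1649 +0.0320 -0.2407 +0.0821]
  T[5,:] = [+0.0000 +0.0064 -0.8606 +0.5299 -0.0241 -0.6587]
|λ(T)| sorted: 1.4056, 0.3867, 0.2043, 0.2043, 0.0228, 0.0000.
ρ(T) = max|λ| = 1.4056; 1.4056 > 1: divergent.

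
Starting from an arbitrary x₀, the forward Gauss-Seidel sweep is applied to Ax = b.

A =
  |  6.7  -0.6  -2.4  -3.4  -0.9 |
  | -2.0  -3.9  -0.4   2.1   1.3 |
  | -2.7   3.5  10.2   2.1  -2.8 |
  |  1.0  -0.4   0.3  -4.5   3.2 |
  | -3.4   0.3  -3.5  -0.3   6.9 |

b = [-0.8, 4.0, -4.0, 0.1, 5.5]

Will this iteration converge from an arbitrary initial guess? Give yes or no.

Diagonal D = diag(6.7, -3.9, 10.2, -4.5, 6.9); L, U strict lower/upper.
T_GS = -(D+L)⁻¹U: row 0 first, T[0,3] = -(-3.4)/(6.7) = +0.5075; later rows by forward substitution.
  T[0,:] = [+0.0000 +0.0896 +0.3582 +0.5075 +0.1343]
  T[1,:] = [+0.0000 -0.0459 -0.2863 +0.2782 +0.2644]
  T[2,:] = [+0.0000 +0.0395 +0.1930 -0.1670 +0.2193]
  T[3,:] = [+0.0000 +0.0266 +0.1179 +0.0769 +0.7321]
  T[4,:] = [+0.0000 +0.0673 +0.2920 +0.1566 +0.1978]
|λ(T)| sorted: 0.5357, 0.3255, 0.1918, 0.0198, 0.0000.
ρ = 0.5357; 0.5357 < 1 ⇒ converges.

yes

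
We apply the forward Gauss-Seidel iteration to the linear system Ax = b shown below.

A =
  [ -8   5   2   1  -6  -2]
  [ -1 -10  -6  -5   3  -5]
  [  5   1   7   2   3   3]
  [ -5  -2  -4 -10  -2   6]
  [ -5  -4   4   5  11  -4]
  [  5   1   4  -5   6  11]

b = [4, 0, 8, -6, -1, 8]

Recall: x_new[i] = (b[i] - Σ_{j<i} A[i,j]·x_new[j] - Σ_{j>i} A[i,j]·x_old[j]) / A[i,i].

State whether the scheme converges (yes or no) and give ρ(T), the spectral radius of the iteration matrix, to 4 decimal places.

Let D = diag(-8, -10, 7, -10, 11, 11); L, U the strict triangles.
GS T = -(D+L)⁻¹U: row 0 first, T[0,3] = -(1)/(-8) = +0.1250; later rows by forward substitution.
  T[0,:] = [+0.0000 +0.6250 +0.2500 +0.1250 -0.7500 -0.2500]
  T[1,:] = [+0.0000 -0.0625 -0.6250 -0.5125 +0.3750 -0.4750]
  T[2,:] = [+0.0000 -0.4375 -0.0893 -0.3018 +0.0536 -0.1821]
  T[3,:] = [+0.0000 -0.1250 +0.0357 +0.1607 +0.0786 +0.8929]
  T[4,:] = [+0.0000 +0.4773 -0.0974 -0.0929 -0.2597 -0.2623]
  T[5,:] = [+0.0000 -0.4365 +0.0450 +0.2232 +0.4647 +0.7720]
eigenvalue magnitudes: 1.1391, 0.7830, 0.4693, 0.3300, 0.0256, 0.0000.
spectral radius ρ = 1.1391; 1.1391 > 1, so it fails to converge.

no, ρ = 1.1391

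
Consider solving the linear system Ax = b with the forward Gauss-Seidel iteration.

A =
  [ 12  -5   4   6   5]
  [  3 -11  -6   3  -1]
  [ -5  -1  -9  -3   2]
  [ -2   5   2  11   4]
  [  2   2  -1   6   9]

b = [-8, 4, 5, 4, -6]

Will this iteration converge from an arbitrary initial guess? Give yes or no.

Diagonal D = diag(12, -11, -9, 11, 9); L, U strict lower/upper.
T_GS = -(D+L)⁻¹U: row 0 first, T[0,1] = -(-5)/(12) = +0.4167; later rows by forward substitution.
  T[0,:] = [+0.0000 +0.4167 -0.3333 -0.5000 -0.4167]
  T[1,:] = [+0.0000 +0.1136 -0.6364 +0.1364 -0.2045]
  T[2,:] = [+0.0000 -0.2441 +0.2559 -0.0707 +0.4764]
  T[3,:] = [+0.0000 +0.0685 +0.1821 -0.1400 -0.4330]
  T[4,:] = [+0.0000 -0.1906 +0.1225 +0.1663 +0.4797]
|eigenvalues of T|: 0.8784, 0.2318, 0.2318, 0.1297, 0.0000.
spectral radius ρ = 0.8784; 0.8784 < 1: convergent.

yes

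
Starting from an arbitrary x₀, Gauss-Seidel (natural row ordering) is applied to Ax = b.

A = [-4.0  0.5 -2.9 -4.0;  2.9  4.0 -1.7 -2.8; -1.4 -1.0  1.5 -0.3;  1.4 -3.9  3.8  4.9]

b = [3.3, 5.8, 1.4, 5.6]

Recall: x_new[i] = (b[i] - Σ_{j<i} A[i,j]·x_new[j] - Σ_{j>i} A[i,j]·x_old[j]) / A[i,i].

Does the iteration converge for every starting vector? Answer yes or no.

Split A = D + L + U, D = diag(-4, 4, 1.5, 4.9).
GS T = -(D+L)⁻¹U: row 0 first, T[0,2] = -(-2.9)/(-4) = -0.7250; later rows by forward substitution.
  T[0,:] = [+0.0000 +0.1250 -0.7250 -1.0000]
  T[1,:] = [+0.0000 -0.0906 +0.9506 +1.4250]
  T[2,:] = [+0.0000 +0.0563 -0.0429 +0.2167]
  T[3,:] = [+0.0000 -0.1515 +0.9970 +1.2519]
moduli |λ_i(T)| = 1.2853, 0.1801, 0.0131, 0.0000.
ρ = 1.2853; 1.2853 > 1, so it fails to converge.

no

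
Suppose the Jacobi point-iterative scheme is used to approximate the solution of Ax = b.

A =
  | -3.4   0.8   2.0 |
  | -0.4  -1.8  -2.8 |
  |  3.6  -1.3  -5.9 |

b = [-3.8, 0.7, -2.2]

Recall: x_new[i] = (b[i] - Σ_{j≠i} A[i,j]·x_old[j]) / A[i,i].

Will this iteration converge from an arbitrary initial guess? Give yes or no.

Split A = D + L + U, D = diag(-3.4, -1.8, -5.9).
T_J = -D⁻¹(L+U): T[0,1] = -(0.8)/(-3.4) = +0.2353; T[0,0] = 0.
  T[0,:] = [+0.0000  +0.2353  +0.5882]
  T[1,:] = [-0.2222  +0.0000  -1.5556]
  T[2,:] = [+0.6102  -0.2203  +0.0000]
|λ(T)| sorted: 0.9270, 0.5339, 0.3931.
ρ = 0.9270; 0.9270 < 1, so it converges for any x₀.

yes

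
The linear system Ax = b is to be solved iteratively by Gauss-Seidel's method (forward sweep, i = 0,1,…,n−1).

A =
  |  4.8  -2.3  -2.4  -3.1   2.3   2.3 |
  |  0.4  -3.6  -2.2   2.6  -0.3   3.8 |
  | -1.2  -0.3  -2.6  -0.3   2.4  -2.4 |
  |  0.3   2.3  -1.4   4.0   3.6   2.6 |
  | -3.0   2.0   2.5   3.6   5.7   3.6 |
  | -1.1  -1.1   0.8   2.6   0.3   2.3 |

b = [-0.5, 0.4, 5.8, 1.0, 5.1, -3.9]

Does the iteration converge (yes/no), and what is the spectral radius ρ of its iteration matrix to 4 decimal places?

Split A = D + L + U, D = diag(4.8, -3.6, -2.6, 4, 5.7, 2.3).
GS T = -(D+L)⁻¹U: row 0 first, T[0,3] = -(-3.1)/(4.8) = +0.6458; later rows by forward substitution.
  T[0,:] = [+0.0000 +0.4792 +0.5000 +0.6458 -0.4792 -0.4792]
  T[1,:] = [+0.0000 +0.0532 -0.5556 +0.7940 -0.1366 +1.0023]
  T[2,:] = [+0.0000 -0.2273 -0.1667 -0.5051 +1.1600 -0.8176]
  T[3,:] = [+0.0000 -0.1461 +0.2236 -0.6818 -0.3795 -1.4765]
  T[4,:] = [+0.0000 +0.4255 +0.3900 +0.7134 -0.4733 +0.0557]
  T[5,:] = [+0.0000 +0.4434 -0.2722 +1.5419 -0.2072 +2.1965]
eigenvalue magnitudes: 1.4834, 0.9952, 0.7253, 0.7253, 0.0118, 0.0000.
ρ(T) = max|λ| = 1.4834; 1.4834 > 1, so it fails to converge.

no, ρ = 1.4834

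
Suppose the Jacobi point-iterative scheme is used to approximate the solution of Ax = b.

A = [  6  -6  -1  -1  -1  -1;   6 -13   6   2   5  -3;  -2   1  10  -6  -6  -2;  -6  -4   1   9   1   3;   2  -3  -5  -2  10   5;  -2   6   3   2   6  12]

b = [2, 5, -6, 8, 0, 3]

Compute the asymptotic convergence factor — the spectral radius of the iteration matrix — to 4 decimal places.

1.3424

Write A = D+L+U with D = diag(6, -13, 10, 9, 10, 12).
T_J = -D⁻¹(L+U): T[5,0] = -(-2)/(12) = +0.1667; T[5,5] = 0.
  T[0,:] = [+0.0000  +1.0000  +0.1667  +0.1667  +0.1667  +0.1667]
  T[1,:] = [+0.4615  +0.0000  +0.4615  +0.1538  +0.3846  -0.2308]
  T[2,:] = [+0.2000  -0.1000  +0.0000  +0.6000  +0.6000  +0.2000]
  T[3,:] = [+0.6667  +0.4444  -0.1111  +0.0000  -0.1111  -0.3333]
  T[4,:] = [-0.2000  +0.3000  +0.5000  +0.2000  +0.0000  -0.5000]
  T[5,:] = [+0.1667  -0.5000  -0.2500  -0.1667  -0.5000  +0.0000]
|λ(T)| sorted: 1.3424, 0.8585, 0.6697, 0.4922, 0.4922, 0.3379.
ρ = 1.3424; 1.3424 > 1: divergent.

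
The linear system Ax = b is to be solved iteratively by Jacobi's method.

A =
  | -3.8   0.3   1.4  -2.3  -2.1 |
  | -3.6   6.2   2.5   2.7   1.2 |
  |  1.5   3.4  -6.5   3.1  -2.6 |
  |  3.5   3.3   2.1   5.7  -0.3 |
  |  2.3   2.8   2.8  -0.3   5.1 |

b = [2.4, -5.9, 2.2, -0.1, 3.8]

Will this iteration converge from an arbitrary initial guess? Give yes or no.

Split A = D + L + U, D = diag(-3.8, 6.2, -6.5, 5.7, 5.1).
Jacobi T = -D⁻¹(L+U): T[1,4] = -(1.2)/(6.2) = -0.1935; T[1,1] = 0.
  T[0,:] = [+0.0000  +0.0789  +0.3684  -0.6053  -0.5526]
  T[1,:] = [+0.5806  +0.0000  -0.4032  -0.4355  -0.1935]
  T[2,:] = [+0.2308  +0.5231  +0.0000  +0.4769  -0.4000]
  T[3,:] = [-0.6140  -0.5789  -0.3684  +0.0000  +0.0526]
  T[4,:] = [-0.4510  -0.5490  -0.5490  +0.0588  +0.0000]
eigenvalue magnitudes: 1.2976, 0.6171, 0.6171, 0.3160, 0.0499.
ρ(T) = max|λ| = 1.2976; 1.2976 > 1: divergent.

no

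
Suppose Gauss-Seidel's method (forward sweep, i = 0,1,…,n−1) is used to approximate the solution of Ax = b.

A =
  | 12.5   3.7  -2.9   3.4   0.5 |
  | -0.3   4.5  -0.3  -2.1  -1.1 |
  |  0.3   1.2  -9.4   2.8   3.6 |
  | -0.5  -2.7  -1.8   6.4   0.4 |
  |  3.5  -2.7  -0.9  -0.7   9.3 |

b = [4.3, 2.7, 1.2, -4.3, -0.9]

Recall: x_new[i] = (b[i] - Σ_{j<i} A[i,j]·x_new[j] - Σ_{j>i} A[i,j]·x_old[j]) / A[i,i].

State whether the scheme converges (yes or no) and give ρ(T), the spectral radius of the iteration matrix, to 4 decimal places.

yes, ρ = 0.4706

A = D + L + U where D = diag(12.5, 4.5, -9.4, 6.4, 9.3).
Gauss-Seidel: T = -(D+L)⁻¹U, row 0 first, T[0,2] = -(-2.9)/(12.5) = +0.2320; later rows by forward substitution.
  T[0,:] = [+0.0000  -0.2960  +0.2320  -0.2720  -0.0400]
  T[1,:] = [+0.0000  -0.0197  +0.0821  +0.4485  +0.2418]
  T[2,:] = [+0.0000  -0.0120  +0.0179  +0.3465  +0.4126]
  T[3,:] = [+0.0000  -0.0348  +0.0578  +0.2654  +0.1524]
  T[4,:] = [+0.0000  +0.1019  -0.0574  +0.2861  +0.1366]
moduli |λ_i(T)| = 0.4706, 0.1464, 0.1464, 0.0137, 0.0000.
ρ(T) = max|λ| = 0.4706; 0.4706 < 1, so it converges for any x₀.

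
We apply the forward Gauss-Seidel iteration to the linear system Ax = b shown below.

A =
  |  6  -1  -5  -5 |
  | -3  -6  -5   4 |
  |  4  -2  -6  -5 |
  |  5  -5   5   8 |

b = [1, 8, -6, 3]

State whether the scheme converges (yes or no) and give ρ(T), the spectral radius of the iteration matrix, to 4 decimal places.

Diagonal D = diag(6, -6, -6, 8); L, U strict lower/upper.
T_GS = -(D+L)⁻¹U: row 0 first, T[0,3] = -(-5)/(6) = +0.8333; later rows by forward substitution.
  T[0,:] = [+0.0000, +0.1667, +0.8333, +0.8333]
  T[1,:] = [+0.0000, -0.0833, -1.2500, +0.2500]
  T[2,:] = [+0.0000, +0.1389, +0.9722, -0.3611]
  T[3,:] = [+0.0000, -0.2431, -1.9097, -0.1389]
eigenvalue magnitudes: 1.2363, 0.5861, 0.0998, 0.0000.
ρ = 1.2363; 1.2363 > 1: divergent.

no, ρ = 1.2363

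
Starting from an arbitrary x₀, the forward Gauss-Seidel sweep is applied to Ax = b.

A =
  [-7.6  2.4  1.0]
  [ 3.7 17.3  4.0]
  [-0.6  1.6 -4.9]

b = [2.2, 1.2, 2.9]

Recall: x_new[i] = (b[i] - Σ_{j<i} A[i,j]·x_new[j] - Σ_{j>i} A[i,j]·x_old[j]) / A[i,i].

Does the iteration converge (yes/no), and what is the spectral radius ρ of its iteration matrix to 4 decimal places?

yes, ρ = 0.2108

Diagonal D = diag(-7.6, 17.3, -4.9); L, U strict lower/upper.
T_GS = -(D+L)⁻¹U: row 0 first, T[0,2] = -(1)/(-7.6) = +0.1316; later rows by forward substitution.
  T[0,:] = [+0.0000, +0.3158, +0.1316]
  T[1,:] = [+0.0000, -0.0675, -0.2594]
  T[2,:] = [+0.0000, -0.0607, -0.1008]
|λ(T)| sorted: 0.2108, 0.0424, 0.0000.
ρ = 0.2108; 0.2108 < 1: convergent.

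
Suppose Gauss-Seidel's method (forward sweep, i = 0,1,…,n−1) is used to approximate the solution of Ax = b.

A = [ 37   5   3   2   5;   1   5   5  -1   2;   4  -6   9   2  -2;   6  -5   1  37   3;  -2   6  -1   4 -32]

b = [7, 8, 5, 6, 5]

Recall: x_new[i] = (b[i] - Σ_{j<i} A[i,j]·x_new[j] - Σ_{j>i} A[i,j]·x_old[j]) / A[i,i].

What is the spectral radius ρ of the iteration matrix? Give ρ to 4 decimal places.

0.4363

Let D = diag(37, 5, 9, 37, -32); L, U the strict triangles.
Gauss-Seidel: T = -(D+L)⁻¹U, row 0 first, T[0,1] = -(5)/(37) = -0.1351; later rows by forward substitution.
  T[0,:] = [+0.0000 -0.1351 -0.0811 -0.0541 -0.1351]
  T[1,:] = [+0.0000 +0.0270 -0.9838 +0.2108 -0.3730]
  T[2,:] = [+0.0000 +0.0781 -0.6198 -0.0577 +0.0336]
  T[3,:] = [+0.0000 +0.0235 -0.1030 +0.0388 -0.1105]
  T[4,:] = [+0.0000 +0.0140 -0.1729 +0.0496 -0.0763]
|roots of det(T-λI)|: 0.4363, 0.2011, 0.0416, 0.0416, 0.0000.
spectral radius ρ = 0.4363; 0.4363 < 1 ⇒ converges.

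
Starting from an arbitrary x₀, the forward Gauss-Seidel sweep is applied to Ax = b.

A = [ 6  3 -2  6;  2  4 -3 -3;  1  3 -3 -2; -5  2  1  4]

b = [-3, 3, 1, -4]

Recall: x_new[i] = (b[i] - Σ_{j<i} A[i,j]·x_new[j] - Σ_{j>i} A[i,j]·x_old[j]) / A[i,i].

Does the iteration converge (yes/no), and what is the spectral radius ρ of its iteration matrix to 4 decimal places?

Write A = D+L+U with D = diag(6, 4, -3, 4).
Gauss-Seidel: T = -(D+L)⁻¹U, row 0 first, T[0,3] = -(6)/(6) = -1.0000; later rows by forward substitution.
  T[0,:] = [+0.0000 -0.5000 +0.3333 -1.0000]
  T[1,:] = [+0.0000 +0.2500 +0.5833 +1.2500]
  T[2,:] = [+0.0000 +0.0833 +0.6944 +0.2500]
  T[3,:] = [+0.0000 -0.7708 -0.0486 -1.9375]
|roots of det(T-λI)|: 1.3602, 0.6969, 0.3297, 0.0000.
ρ = 1.3602; 1.3602 > 1 ⇒ diverges.

no, ρ = 1.3602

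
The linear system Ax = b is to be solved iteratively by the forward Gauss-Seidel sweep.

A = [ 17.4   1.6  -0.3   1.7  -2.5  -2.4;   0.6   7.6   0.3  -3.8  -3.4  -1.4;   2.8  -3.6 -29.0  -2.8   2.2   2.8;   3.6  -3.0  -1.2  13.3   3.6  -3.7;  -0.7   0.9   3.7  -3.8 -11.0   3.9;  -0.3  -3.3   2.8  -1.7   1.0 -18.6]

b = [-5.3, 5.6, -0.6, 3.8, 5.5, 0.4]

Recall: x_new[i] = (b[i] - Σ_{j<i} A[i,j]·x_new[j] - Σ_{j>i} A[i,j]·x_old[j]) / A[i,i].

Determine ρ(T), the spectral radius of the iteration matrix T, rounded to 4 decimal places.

0.2593

Diagonal D = diag(17.4, 7.6, -29, 13.3, -11, -18.6); L, U strict lower/upper.
Gauss-Seidel: T = -(D+L)⁻¹U, row 0 first, T[0,3] = -(1.7)/(17.4) = -0.0977; later rows by forward substitution.
  T[0,:] = [+0.0000 -0.0920 +0.0172 -0.0977 +0.1437 +0.1379]
  T[1,:] = [+0.0000 +0.0073 -0.0408 +0.5077 +0.4360 +0.1733]
  T[2,:] = [+0.0000 -0.0098 +0.0067 -0.1690 +0.0356 +0.0884]
  T[3,:] = [+0.0000 +0.0256 -0.0133 +0.1257 -0.2080 +0.2879]
  T[4,:] = [+0.0000 -0.0057 +0.0024 -0.0525 +0.1104 +0.2902]
  T[5,:] = [+0.0000 -0.0039 +0.0093 -0.1283 -0.0494 -0.0304]
eigenvalue magnitudes: 0.2593, 0.2168, 0.2168, 0.0085, 0.0052, 0.0000.
spectral radius ρ = 0.2593; 0.2593 < 1, so it converges for any x₀.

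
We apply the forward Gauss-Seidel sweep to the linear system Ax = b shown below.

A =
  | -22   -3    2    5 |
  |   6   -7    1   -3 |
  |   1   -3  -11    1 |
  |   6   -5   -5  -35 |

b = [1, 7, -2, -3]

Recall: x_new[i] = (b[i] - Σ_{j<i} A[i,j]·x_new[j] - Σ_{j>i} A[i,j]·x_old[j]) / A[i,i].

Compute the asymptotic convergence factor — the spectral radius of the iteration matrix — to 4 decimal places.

A = D + L + U where D = diag(-22, -7, -11, -35).
GS T = -(D+L)⁻¹U: row 0 first, T[0,1] = -(-3)/(-22) = -0.1364; later rows by forward substitution.
  T[0,:] = [+0.0000  -0.1364  +0.0909  +0.2273]
  T[1,:] = [+0.0000  -0.1169  +0.2208  -0.2338]
  T[2,:] = [+0.0000  +0.0195  -0.0519  +0.1753]
  T[3,:] = [+0.0000  -0.0095  -0.0085  +0.0473]
moduli |λ_i(T)| = 0.1721, 0.0420, 0.0420, 0.0000.
ρ = 0.1721; 0.1721 < 1, so it converges for any x₀.

0.1721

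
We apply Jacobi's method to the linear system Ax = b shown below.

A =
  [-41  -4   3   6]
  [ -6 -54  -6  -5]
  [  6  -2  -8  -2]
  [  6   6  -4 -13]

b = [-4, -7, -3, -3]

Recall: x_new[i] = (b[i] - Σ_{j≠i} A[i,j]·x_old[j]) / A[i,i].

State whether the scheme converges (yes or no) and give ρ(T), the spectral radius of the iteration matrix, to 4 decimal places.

A = D + L + U where D = diag(-41, -54, -8, -13).
Jacobi: T = -D⁻¹(L+U), T[0,3] = -(6)/(-41) = +0.1463; T[0,0] = 0.
  T[0,:] = [+0.0000 -0.0976 +0.0732 +0.1463]
  T[1,:] = [-0.1111 +0.0000 -0.1111 -0.0926]
  T[2,:] = [+0.7500 -0.2500 +0.0000 -0.2500]
  T[3,:] = [+0.4615 +0.4615 -0.3077 +0.0000]
|λ(T)| sorted: 0.4671, 0.3477, 0.3477, 0.1569.
ρ = 0.4671; 0.4671 < 1, so it converges for any x₀.

yes, ρ = 0.4671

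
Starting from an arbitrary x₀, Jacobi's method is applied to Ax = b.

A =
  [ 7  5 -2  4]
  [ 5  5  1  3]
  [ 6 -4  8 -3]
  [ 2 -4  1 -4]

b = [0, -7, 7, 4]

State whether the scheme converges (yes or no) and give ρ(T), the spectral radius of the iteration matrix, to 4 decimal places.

Let D = diag(7, 5, 8, -4); L, U the strict triangles.
T_J = -D⁻¹(L+U): T[3,0] = -(2)/(-4) = +0.5000; T[3,3] = 0.
  T[0,:] = [+0.0000, -0.7143, +0.2857, -0.5714]
  T[1,:] = [-1.0000, +0.0000, -0.2000, -0.6000]
  T[2,:] = [-0.7500, +0.5000, +0.0000, +0.3750]
  T[3,:] = [+0.5000, -1.0000, +0.2500, +0.0000]
eigenvalue magnitudes: 1.1588, 0.7545, 0.4793, 0.4793.
ρ = 1.1588; 1.1588 > 1 ⇒ diverges.

no, ρ = 1.1588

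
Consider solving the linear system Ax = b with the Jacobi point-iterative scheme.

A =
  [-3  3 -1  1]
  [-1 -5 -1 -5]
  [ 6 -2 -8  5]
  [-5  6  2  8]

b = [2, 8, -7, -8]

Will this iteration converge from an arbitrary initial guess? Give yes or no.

no

Let D = diag(-3, -5, -8, 8); L, U the strict triangles.
Jacobi T = -D⁻¹(L+U): T[1,3] = -(-5)/(-5) = -1.0000; T[1,1] = 0.
  T[0,:] = [+0.0000  +1.0000  -0.3333  +0.3333]
  T[1,:] = [-0.2000  +0.0000  -0.2000  -1.0000]
  T[2,:] = [+0.7500  -0.2500  +0.0000  +0.6250]
  T[3,:] = [+0.6250  -0.7500  -0.2500  +0.0000]
|eigenvalues of T|: 1.1562, 0.8412, 0.8412, 0.2509.
ρ(T) = max|λ| = 1.1562; 1.1562 > 1, so it fails to converge.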